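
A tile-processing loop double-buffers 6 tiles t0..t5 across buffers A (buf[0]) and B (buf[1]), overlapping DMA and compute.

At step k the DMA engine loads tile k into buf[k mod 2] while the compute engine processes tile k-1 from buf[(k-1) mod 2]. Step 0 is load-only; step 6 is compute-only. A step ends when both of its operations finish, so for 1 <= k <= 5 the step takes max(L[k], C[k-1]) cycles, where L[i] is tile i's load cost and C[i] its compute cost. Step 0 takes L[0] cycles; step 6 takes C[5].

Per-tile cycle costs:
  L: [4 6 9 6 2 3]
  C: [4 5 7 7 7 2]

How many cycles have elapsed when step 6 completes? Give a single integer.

end_cycle[6] = 42

[0] DMA t0→A (4c) ∥ CU idle ⇒ 4c, clock 4
[1] DMA t1→B (6c) ∥ CU A:t0 (4c) ⇒ 6c, clock 10
[2] DMA t2→A (9c) ∥ CU B:t1 (5c) ⇒ 9c, clock 19
[3] DMA t3→B (6c) ∥ CU A:t2 (7c) ⇒ 7c, clock 26
[4] DMA t4→A (2c) ∥ CU B:t3 (7c) ⇒ 7c, clock 33
[5] DMA t5→B (3c) ∥ CU A:t4 (7c) ⇒ 7c, clock 40
[6] DMA idle ∥ CU B:t5 (2c) ⇒ 2c, clock 42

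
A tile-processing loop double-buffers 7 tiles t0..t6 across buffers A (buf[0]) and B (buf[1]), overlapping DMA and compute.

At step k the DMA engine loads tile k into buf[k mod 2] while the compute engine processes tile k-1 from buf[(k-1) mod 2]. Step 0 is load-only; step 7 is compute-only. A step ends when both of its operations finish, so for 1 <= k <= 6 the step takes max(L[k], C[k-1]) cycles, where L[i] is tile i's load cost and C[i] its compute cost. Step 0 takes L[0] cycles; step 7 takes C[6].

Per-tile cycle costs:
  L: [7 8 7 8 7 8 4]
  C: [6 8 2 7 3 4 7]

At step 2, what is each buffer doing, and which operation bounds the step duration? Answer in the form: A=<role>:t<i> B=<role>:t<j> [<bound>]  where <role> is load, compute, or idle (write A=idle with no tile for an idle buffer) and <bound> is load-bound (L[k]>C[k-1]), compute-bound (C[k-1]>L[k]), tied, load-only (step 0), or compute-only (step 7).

step 2: A=load:t2 B=compute:t1 [compute-bound]

  0. 7=7c; end=7; A:t0 B:-
  1. max(8,6)=8c; end=15; A:t0 B:t1
  2. max(7,8)=8c; end=23; A:t2 B:t1
  3. max(8,2)=8c; end=31; A:t2 B:t3
  4. max(7,7)=7c; end=38; A:t4 B:t3
  5. max(8,3)=8c; end=46; A:t4 B:t5
  6. max(4,4)=4c; end=50; A:t6 B:t5
  7. 7=7c; end=57; A:t6 B:t5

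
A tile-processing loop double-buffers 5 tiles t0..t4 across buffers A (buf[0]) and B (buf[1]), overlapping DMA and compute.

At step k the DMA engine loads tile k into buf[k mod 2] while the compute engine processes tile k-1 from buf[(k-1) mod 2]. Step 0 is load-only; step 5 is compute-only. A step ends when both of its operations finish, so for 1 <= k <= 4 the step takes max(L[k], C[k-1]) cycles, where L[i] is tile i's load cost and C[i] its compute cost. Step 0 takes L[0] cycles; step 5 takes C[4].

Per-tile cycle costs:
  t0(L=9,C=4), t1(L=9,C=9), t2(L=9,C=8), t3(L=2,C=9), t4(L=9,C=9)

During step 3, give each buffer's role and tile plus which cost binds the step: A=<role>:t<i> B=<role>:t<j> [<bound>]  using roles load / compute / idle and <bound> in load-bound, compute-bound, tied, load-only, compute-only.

k=0 load=t0/9c comp=- wait=9 total=9
k=1 load=t1/9c comp=t0/4c wait=9 total=18
k=2 load=t2/9c comp=t1/9c wait=9 total=27
k=3 load=t3/2c comp=t2/8c wait=8 total=35
k=4 load=t4/9c comp=t3/9c wait=9 total=44
k=5 load=- comp=t4/9c wait=9 total=53

step 3: A=compute:t2 B=load:t3 [compute-bound]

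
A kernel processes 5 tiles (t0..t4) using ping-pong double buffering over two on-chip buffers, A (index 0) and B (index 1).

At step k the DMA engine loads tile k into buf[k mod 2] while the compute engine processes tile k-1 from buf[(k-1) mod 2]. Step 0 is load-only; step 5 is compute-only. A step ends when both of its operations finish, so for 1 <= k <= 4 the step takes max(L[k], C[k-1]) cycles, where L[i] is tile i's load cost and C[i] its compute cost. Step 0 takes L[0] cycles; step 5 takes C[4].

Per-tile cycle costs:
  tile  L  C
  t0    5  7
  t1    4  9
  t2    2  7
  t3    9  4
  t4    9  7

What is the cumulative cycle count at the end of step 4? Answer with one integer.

[0] DMA t0→A (5c) ∥ CU idle ⇒ 5c, clock 5
[1] DMA t1→B (4c) ∥ CU A:t0 (7c) ⇒ 7c, clock 12
[2] DMA t2→A (2c) ∥ CU B:t1 (9c) ⇒ 9c, clock 21
[3] DMA t3→B (9c) ∥ CU A:t2 (7c) ⇒ 9c, clock 30
[4] DMA t4→A (9c) ∥ CU B:t3 (4c) ⇒ 9c, clock 39
[5] DMA idle ∥ CU A:t4 (7c) ⇒ 7c, clock 46

end_cycle[4] = 39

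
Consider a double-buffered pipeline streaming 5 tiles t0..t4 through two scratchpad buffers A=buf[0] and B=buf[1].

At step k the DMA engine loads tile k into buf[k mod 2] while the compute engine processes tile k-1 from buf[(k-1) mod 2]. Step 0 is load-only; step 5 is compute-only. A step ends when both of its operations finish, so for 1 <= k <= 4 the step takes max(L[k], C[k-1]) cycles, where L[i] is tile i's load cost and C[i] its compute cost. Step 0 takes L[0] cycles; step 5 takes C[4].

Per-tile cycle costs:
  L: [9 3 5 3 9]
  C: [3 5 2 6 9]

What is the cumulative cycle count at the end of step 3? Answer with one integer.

end_cycle[3] = 20

[0] DMA t0→A (9c) ∥ CU idle ⇒ 9c, clock 9
[1] DMA t1→B (3c) ∥ CU A:t0 (3c) ⇒ 3c, clock 12
[2] DMA t2→A (5c) ∥ CU B:t1 (5c) ⇒ 5c, clock 17
[3] DMA t3→B (3c) ∥ CU A:t2 (2c) ⇒ 3c, clock 20
[4] DMA t4→A (9c) ∥ CU B:t3 (6c) ⇒ 9c, clock 29
[5] DMA idle ∥ CU A:t4 (9c) ⇒ 9c, clock 38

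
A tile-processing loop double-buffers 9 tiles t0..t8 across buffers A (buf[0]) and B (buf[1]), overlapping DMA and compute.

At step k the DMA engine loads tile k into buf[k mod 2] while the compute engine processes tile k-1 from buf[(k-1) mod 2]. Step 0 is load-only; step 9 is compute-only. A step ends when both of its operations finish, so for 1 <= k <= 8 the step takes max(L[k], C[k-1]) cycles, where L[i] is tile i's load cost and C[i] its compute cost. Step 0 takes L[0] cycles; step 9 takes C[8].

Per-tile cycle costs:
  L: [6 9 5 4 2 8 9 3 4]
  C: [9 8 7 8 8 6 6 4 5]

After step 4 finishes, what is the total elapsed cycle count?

[0] DMA t0→A (6c) ∥ CU idle ⇒ 6c, clock 6
[1] DMA t1→B (9c) ∥ CU A:t0 (9c) ⇒ 9c, clock 15
[2] DMA t2→A (5c) ∥ CU B:t1 (8c) ⇒ 8c, clock 23
[3] DMA t3→B (4c) ∥ CU A:t2 (7c) ⇒ 7c, clock 30
[4] DMA t4→A (2c) ∥ CU B:t3 (8c) ⇒ 8c, clock 38
[5] DMA t5→B (8c) ∥ CU A:t4 (8c) ⇒ 8c, clock 46
[6] DMA t6→A (9c) ∥ CU B:t5 (6c) ⇒ 9c, clock 55
[7] DMA t7→B (3c) ∥ CU A:t6 (6c) ⇒ 6c, clock 61
[8] DMA t8→A (4c) ∥ CU B:t7 (4c) ⇒ 4c, clock 65
[9] DMA idle ∥ CU A:t8 (5c) ⇒ 5c, clock 70

end_cycle[4] = 38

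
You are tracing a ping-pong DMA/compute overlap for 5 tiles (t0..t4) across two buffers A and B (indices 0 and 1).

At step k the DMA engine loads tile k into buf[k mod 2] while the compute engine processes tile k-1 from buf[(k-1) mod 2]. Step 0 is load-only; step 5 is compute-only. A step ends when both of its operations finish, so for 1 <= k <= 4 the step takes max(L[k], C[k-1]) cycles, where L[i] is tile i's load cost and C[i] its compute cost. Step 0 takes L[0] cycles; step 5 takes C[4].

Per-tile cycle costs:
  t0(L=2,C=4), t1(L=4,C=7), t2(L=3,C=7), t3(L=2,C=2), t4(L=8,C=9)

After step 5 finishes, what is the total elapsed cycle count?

end_cycle[5] = 37

  0. 2=2c; end=2; A:t0 B:-
  1. max(4,4)=4c; end=6; A:t0 B:t1
  2. max(3,7)=7c; end=13; A:t2 B:t1
  3. max(2,7)=7c; end=20; A:t2 B:t3
  4. max(8,2)=8c; end=28; A:t4 B:t3
  5. 9=9c; end=37; A:t4 B:t3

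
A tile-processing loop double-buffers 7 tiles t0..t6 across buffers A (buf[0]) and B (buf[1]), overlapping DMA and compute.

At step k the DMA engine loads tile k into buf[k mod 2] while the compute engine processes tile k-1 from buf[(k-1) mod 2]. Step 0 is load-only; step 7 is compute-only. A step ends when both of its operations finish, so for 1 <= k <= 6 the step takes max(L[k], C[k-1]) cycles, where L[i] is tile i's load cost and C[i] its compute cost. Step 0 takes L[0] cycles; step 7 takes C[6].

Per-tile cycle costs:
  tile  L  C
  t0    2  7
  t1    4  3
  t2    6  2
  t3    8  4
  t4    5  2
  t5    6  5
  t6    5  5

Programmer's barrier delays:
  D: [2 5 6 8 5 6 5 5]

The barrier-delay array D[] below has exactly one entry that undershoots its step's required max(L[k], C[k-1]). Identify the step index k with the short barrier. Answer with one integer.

step 0: need L[0]=2 = 2; D[0]=2 ok
step 1: need max(L[1]=4,C[0]=7) = 7; D[1]=5 SHORT
step 2: need max(L[2]=6,C[1]=3) = 6; D[2]=6 ok
step 3: need max(L[3]=8,C[2]=2) = 8; D[3]=8 ok
step 4: need max(L[4]=5,C[3]=4) = 5; D[4]=5 ok
step 5: need max(L[5]=6,C[4]=2) = 6; D[5]=6 ok
step 6: need max(L[6]=5,C[5]=5) = 5; D[6]=5 ok
step 7: need C[6]=5 = 5; D[7]=5 ok

hazard at step 1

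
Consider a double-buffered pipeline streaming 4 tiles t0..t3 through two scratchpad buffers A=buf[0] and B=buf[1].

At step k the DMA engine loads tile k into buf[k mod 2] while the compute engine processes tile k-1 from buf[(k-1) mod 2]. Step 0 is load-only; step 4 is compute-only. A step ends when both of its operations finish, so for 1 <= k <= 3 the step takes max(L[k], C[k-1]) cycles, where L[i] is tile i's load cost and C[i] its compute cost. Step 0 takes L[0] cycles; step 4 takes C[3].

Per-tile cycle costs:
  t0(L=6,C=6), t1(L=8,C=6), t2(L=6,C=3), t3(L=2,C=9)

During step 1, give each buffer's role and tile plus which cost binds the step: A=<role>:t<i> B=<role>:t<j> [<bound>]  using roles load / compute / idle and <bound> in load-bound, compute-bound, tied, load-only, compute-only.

[0] DMA t0→A (6c) ∥ CU idle ⇒ 6c, clock 6
[1] DMA t1→B (8c) ∥ CU A:t0 (6c) ⇒ 8c, clock 14
[2] DMA t2→A (6c) ∥ CU B:t1 (6c) ⇒ 6c, clock 20
[3] DMA t3→B (2c) ∥ CU A:t2 (3c) ⇒ 3c, clock 23
[4] DMA idle ∥ CU B:t3 (9c) ⇒ 9c, clock 32

step 1: A=compute:t0 B=load:t1 [load-bound]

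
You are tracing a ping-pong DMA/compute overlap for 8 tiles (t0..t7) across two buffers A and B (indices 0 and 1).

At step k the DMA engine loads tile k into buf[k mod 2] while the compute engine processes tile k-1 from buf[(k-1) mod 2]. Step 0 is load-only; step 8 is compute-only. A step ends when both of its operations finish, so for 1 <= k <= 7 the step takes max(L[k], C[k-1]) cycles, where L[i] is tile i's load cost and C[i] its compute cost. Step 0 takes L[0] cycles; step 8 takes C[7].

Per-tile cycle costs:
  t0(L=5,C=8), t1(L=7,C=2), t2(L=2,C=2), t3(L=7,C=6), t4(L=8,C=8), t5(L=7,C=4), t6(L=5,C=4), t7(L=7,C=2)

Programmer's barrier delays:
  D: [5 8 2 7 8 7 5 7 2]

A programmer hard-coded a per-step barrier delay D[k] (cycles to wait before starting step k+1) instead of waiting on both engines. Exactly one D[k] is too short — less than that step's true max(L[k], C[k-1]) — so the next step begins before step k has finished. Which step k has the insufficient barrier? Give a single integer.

step 0: need L[0]=5 = 5; D[0]=5 ok
step 1: need max(L[1]=7,C[0]=8) = 8; D[1]=8 ok
step 2: need max(L[2]=2,C[1]=2) = 2; D[2]=2 ok
step 3: need max(L[3]=7,C[2]=2) = 7; D[3]=7 ok
step 4: need max(L[4]=8,C[3]=6) = 8; D[4]=8 ok
step 5: need max(L[5]=7,C[4]=8) = 8; D[5]=7 SHORT
step 6: need max(L[6]=5,C[5]=4) = 5; D[6]=5 ok
step 7: need max(L[7]=7,C[6]=4) = 7; D[7]=7 ok
step 8: need C[7]=2 = 2; D[8]=2 ok

hazard at step 5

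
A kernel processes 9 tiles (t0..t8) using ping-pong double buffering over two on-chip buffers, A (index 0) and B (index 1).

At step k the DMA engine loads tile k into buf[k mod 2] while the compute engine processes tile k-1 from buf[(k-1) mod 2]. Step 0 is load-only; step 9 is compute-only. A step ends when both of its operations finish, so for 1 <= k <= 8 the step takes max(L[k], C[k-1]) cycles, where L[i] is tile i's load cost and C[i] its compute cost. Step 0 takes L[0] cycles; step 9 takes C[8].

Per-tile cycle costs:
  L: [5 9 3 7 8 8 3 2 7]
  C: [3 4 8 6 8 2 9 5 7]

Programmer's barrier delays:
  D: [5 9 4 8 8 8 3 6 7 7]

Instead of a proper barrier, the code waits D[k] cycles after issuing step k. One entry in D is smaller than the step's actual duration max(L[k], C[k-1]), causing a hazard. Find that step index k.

step 0: need L[0]=5 = 5; D[0]=5 ok
step 1: need max(L[1]=9,C[0]=3) = 9; D[1]=9 ok
step 2: need max(L[2]=3,C[1]=4) = 4; D[2]=4 ok
step 3: need max(L[3]=7,C[2]=8) = 8; D[3]=8 ok
step 4: need max(L[4]=8,C[3]=6) = 8; D[4]=8 ok
step 5: need max(L[5]=8,C[4]=8) = 8; D[5]=8 ok
step 6: need max(L[6]=3,C[5]=2) = 3; D[6]=3 ok
step 7: need max(L[7]=2,C[6]=9) = 9; D[7]=6 SHORT
step 8: need max(L[8]=7,C[7]=5) = 7; D[8]=7 ok
step 9: need C[8]=7 = 7; D[9]=7 ok

hazard at step 7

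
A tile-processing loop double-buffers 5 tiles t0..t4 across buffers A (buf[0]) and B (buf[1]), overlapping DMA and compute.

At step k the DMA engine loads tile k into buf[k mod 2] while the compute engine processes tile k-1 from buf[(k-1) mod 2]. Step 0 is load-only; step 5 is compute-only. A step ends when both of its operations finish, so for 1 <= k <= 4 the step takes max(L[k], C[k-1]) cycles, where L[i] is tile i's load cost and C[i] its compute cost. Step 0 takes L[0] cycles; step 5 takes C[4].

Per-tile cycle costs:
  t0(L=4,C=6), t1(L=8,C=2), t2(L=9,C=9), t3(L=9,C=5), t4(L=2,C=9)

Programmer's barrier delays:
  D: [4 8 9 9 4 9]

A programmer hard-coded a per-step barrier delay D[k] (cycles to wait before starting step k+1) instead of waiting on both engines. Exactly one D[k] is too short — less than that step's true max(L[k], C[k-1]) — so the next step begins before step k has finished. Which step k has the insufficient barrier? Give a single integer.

hazard at step 4

[0] required=L[0]=4=4 vs D=4 ok
[1] required=max(L[1]=8,C[0]=6)=8 vs D=8 ok
[2] required=max(L[2]=9,C[1]=2)=9 vs D=9 ok
[3] required=max(L[3]=9,C[2]=9)=9 vs D=9 ok
[4] required=max(L[4]=2,C[3]=5)=5 vs D=4 SHORT
[5] required=C[4]=9=9 vs D=9 ok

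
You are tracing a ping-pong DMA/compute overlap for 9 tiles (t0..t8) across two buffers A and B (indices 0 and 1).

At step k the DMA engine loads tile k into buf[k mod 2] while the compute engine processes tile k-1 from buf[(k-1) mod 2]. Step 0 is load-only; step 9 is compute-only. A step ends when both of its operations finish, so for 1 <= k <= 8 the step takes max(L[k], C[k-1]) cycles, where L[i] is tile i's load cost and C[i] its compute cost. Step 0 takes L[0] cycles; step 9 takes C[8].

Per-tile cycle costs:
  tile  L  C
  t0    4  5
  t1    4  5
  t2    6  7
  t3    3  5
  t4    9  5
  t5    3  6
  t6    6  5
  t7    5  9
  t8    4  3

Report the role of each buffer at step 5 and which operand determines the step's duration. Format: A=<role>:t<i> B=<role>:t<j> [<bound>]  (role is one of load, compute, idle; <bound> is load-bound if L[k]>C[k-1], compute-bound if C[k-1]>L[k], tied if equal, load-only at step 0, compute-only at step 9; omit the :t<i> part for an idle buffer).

  0. 4=4c; end=4; A:t0 B:-
  1. max(4,5)=5c; end=9; A:t0 B:t1
  2. max(6,5)=6c; end=15; A:t2 B:t1
  3. max(3,7)=7c; end=22; A:t2 B:t3
  4. max(9,5)=9c; end=31; A:t4 B:t3
  5. max(3,5)=5c; end=36; A:t4 B:t5
  6. max(6,6)=6c; end=42; A:t6 B:t5
  7. max(5,5)=5c; end=47; A:t6 B:t7
  8. max(4,9)=9c; end=56; A:t8 B:t7
  9. 3=3c; end=59; A:t8 B:t7

step 5: A=compute:t4 B=load:t5 [compute-bound]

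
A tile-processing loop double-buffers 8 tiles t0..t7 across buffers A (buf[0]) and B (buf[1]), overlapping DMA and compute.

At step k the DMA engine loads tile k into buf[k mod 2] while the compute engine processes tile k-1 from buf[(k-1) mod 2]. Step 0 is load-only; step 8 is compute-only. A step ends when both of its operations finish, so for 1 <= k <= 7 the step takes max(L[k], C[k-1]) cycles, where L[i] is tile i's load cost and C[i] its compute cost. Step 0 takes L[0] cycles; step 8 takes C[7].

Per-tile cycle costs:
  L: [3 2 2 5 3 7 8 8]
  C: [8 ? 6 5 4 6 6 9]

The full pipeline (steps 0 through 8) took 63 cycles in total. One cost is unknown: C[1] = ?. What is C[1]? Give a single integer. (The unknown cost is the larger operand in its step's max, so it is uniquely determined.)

C[1] = 9

step 0 = dur = L[0]=3 = 3
step 1 = dur = max(L[1]=2, C[0]=8) = 8
step 2 = dur = max(L[2]=2, C[1]=?) = C[1]  (unknown; binding)
step 3 = dur = max(L[3]=5, C[2]=6) = 6
step 4 = dur = max(L[4]=3, C[3]=5) = 5
step 5 = dur = max(L[5]=7, C[4]=4) = 7
step 6 = dur = max(L[6]=8, C[5]=6) = 8
step 7 = dur = max(L[7]=8, C[6]=6) = 8
step 8 = dur = C[7]=9 = 9
sum of known step durations = 54
dur[2] = total - known = 63 - 54 = 9
C[1] is the binding max in step 2, so C[1] = dur[2] = 9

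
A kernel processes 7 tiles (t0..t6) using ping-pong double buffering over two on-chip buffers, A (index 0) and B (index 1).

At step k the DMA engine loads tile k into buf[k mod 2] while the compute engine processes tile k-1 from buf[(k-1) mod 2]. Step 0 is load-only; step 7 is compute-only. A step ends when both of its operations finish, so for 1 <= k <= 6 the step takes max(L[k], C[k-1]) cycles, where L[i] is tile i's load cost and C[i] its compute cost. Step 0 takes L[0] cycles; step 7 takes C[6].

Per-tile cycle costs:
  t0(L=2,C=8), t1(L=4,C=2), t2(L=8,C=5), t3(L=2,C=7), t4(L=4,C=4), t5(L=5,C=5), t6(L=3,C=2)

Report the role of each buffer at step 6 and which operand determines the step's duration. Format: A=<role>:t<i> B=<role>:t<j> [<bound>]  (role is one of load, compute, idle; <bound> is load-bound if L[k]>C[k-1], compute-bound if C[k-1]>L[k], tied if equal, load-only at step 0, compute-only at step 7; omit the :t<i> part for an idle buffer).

step 6: A=load:t6 B=compute:t5 [compute-bound]

step 0: L[0]=2 → dur=2, Σ=2 | A=load:t0 B=idle [load-only]
step 1: L[1]=4 C[0]=8 → dur=8, Σ=10 | A=compute:t0 B=load:t1 [compute-bound]
step 2: L[2]=8 C[1]=2 → dur=8, Σ=18 | A=load:t2 B=compute:t1 [load-bound]
step 3: L[3]=2 C[2]=5 → dur=5, Σ=23 | A=compute:t2 B=load:t3 [compute-bound]
step 4: L[4]=4 C[3]=7 → dur=7, Σ=30 | A=load:t4 B=compute:t3 [compute-bound]
step 5: L[5]=5 C[4]=4 → dur=5, Σ=35 | A=compute:t4 B=load:t5 [load-bound]
step 6: L[6]=3 C[5]=5 → dur=5, Σ=40 | A=load:t6 B=compute:t5 [compute-bound]
step 7: C[6]=2 → dur=2, Σ=42 | A=compute:t6 B=idle [compute-only]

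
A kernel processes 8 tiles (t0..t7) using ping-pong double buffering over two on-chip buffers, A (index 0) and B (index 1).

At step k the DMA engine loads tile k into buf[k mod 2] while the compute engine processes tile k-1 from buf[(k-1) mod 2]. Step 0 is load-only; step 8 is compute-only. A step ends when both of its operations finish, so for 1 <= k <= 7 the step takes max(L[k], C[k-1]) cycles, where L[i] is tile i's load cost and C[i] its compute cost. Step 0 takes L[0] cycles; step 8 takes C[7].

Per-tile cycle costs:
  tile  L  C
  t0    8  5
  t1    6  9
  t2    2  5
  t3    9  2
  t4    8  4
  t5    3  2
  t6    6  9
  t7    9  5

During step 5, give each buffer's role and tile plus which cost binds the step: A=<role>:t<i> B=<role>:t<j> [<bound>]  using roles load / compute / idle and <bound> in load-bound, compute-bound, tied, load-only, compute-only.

step 5: A=compute:t4 B=load:t5 [compute-bound]

  0. 8=8c; end=8; A:t0 B:-
  1. max(6,5)=6c; end=14; A:t0 B:t1
  2. max(2,9)=9c; end=23; A:t2 B:t1
  3. max(9,5)=9c; end=32; A:t2 B:t3
  4. max(8,2)=8c; end=40; A:t4 B:t3
  5. max(3,4)=4c; end=44; A:t4 B:t5
  6. max(6,2)=6c; end=50; A:t6 B:t5
  7. max(9,9)=9c; end=59; A:t6 B:t7
  8. 5=5c; end=64; A:t6 B:t7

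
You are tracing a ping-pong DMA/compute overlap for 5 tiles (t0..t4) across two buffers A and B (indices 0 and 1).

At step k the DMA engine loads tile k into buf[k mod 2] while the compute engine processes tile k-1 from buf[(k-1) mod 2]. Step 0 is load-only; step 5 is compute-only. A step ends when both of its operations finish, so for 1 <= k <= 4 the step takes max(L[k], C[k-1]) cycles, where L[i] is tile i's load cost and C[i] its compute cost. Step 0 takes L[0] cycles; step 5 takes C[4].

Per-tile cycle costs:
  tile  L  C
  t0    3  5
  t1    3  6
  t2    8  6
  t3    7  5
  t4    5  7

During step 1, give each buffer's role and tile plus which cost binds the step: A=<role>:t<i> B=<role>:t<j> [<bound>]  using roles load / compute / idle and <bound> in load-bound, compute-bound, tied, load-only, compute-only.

step 1: A=compute:t0 B=load:t1 [compute-bound]

step 0: L[0]=3 → dur=3, Σ=3 | A=load:t0 B=idle [load-only]
step 1: L[1]=3 C[0]=5 → dur=5, Σ=8 | A=compute:t0 B=load:t1 [compute-bound]
step 2: L[2]=8 C[1]=6 → dur=8, Σ=16 | A=load:t2 B=compute:t1 [load-bound]
step 3: L[3]=7 C[2]=6 → dur=7, Σ=23 | A=compute:t2 B=load:t3 [load-bound]
step 4: L[4]=5 C[3]=5 → dur=5, Σ=28 | A=load:t4 B=compute:t3 [tied]
step 5: C[4]=7 → dur=7, Σ=35 | A=compute:t4 B=idle [compute-only]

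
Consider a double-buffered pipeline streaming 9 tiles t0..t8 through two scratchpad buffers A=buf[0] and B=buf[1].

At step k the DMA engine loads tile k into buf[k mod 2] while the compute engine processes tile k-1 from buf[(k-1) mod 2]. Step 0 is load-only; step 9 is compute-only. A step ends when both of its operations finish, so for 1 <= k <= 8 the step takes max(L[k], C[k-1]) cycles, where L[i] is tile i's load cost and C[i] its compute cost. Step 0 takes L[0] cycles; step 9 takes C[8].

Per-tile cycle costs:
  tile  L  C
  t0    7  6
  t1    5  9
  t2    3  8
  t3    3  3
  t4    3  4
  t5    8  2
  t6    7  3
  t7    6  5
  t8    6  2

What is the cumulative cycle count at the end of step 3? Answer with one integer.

k=0 load=t0/7c comp=- wait=7 total=7
k=1 load=t1/5c comp=t0/6c wait=6 total=13
k=2 load=t2/3c comp=t1/9c wait=9 total=22
k=3 load=t3/3c comp=t2/8c wait=8 total=30
k=4 load=t4/3c comp=t3/3c wait=3 total=33
k=5 load=t5/8c comp=t4/4c wait=8 total=41
k=6 load=t6/7c comp=t5/2c wait=7 total=48
k=7 load=t7/6c comp=t6/3c wait=6 total=54
k=8 load=t8/6c comp=t7/5c wait=6 total=60
k=9 load=- comp=t8/2c wait=2 total=62

end_cycle[3] = 30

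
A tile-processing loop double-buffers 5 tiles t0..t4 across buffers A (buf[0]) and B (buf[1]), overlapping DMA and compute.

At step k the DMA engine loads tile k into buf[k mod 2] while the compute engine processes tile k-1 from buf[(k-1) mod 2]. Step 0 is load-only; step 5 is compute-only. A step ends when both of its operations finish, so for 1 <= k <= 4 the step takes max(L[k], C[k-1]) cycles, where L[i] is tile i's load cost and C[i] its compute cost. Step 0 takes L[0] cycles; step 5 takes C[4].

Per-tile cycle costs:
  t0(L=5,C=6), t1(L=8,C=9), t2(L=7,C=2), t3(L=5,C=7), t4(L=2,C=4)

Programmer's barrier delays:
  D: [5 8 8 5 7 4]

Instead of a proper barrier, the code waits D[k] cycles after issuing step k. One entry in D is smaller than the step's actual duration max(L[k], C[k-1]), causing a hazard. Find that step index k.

hazard at step 2

k=0 barrier L[0]=5→5c, D[0]=5 ok
k=1 barrier max(L[1]=8,C[0]=6)→8c, D[1]=8 ok
k=2 barrier max(L[2]=7,C[1]=9)→9c, D[2]=8 SHORT
k=3 barrier max(L[3]=5,C[2]=2)→5c, D[3]=5 ok
k=4 barrier max(L[4]=2,C[3]=7)→7c, D[4]=7 ok
k=5 barrier C[4]=4→4c, D[5]=4 ok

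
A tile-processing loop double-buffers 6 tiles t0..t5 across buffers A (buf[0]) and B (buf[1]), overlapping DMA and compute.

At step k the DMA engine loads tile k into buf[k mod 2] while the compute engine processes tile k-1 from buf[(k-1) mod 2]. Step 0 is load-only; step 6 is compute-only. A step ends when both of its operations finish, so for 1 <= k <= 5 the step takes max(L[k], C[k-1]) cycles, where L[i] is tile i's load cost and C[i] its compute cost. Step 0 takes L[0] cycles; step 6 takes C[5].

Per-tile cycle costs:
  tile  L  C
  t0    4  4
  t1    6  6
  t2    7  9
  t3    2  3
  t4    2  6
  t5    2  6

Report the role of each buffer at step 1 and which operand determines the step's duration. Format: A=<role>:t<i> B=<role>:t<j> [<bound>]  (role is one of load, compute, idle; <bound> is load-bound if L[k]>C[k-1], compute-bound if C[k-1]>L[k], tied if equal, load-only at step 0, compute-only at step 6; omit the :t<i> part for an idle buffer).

step 1: A=compute:t0 B=load:t1 [load-bound]

k=0 load=t0/4c comp=- wait=4 total=4
k=1 load=t1/6c comp=t0/4c wait=6 total=10
k=2 load=t2/7c comp=t1/6c wait=7 total=17
k=3 load=t3/2c comp=t2/9c wait=9 total=26
k=4 load=t4/2c comp=t3/3c wait=3 total=29
k=5 load=t5/2c comp=t4/6c wait=6 total=35
k=6 load=- comp=t5/6c wait=6 total=41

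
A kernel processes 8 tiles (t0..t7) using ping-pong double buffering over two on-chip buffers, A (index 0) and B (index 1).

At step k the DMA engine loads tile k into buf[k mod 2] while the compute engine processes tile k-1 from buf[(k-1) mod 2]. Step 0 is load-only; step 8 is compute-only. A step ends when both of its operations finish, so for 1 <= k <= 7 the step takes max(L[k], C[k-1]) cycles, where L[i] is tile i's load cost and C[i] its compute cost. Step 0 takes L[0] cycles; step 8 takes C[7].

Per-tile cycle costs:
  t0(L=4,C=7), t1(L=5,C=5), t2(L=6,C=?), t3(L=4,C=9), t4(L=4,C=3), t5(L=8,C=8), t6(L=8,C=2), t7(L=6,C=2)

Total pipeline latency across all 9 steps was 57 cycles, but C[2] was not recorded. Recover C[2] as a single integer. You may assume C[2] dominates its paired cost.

step 0: dur = L[0]=4 = 4
step 1: dur = max(L[1]=5, C[0]=7) = 7
step 2: dur = max(L[2]=6, C[1]=5) = 6
step 3: dur = max(L[3]=4, C[2]=?) = C[2]  (unknown; binding)
step 4: dur = max(L[4]=4, C[3]=9) = 9
step 5: dur = max(L[5]=8, C[4]=3) = 8
step 6: dur = max(L[6]=8, C[5]=8) = 8
step 7: dur = max(L[7]=6, C[6]=2) = 6
step 8: dur = C[7]=2 = 2
sum of known step durations = 50
dur[3] = total - known = 57 - 50 = 7
C[2] is the binding max in step 3, so C[2] = dur[3] = 7

C[2] = 7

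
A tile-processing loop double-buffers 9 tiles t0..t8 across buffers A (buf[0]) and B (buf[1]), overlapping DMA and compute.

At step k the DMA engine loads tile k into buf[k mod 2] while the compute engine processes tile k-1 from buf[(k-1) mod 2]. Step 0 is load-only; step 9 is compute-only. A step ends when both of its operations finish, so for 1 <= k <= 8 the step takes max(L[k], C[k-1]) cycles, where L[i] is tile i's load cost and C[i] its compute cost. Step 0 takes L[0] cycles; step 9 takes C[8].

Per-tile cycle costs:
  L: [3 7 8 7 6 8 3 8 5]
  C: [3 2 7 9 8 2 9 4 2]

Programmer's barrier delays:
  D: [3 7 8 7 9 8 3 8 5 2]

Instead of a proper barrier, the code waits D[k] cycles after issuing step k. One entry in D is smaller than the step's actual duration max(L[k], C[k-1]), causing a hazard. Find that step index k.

step 0: need L[0]=3 = 3; D[0]=3 ok
step 1: need max(L[1]=7,C[0]=3) = 7; D[1]=7 ok
step 2: need max(L[2]=8,C[1]=2) = 8; D[2]=8 ok
step 3: need max(L[3]=7,C[2]=7) = 7; D[3]=7 ok
step 4: need max(L[4]=6,C[3]=9) = 9; D[4]=9 ok
step 5: need max(L[5]=8,C[4]=8) = 8; D[5]=8 ok
step 6: need max(L[6]=3,C[5]=2) = 3; D[6]=3 ok
step 7: need max(L[7]=8,C[6]=9) = 9; D[7]=8 SHORT
step 8: need max(L[8]=5,C[7]=4) = 5; D[8]=5 ok
step 9: need C[8]=2 = 2; D[9]=2 ok

hazard at step 7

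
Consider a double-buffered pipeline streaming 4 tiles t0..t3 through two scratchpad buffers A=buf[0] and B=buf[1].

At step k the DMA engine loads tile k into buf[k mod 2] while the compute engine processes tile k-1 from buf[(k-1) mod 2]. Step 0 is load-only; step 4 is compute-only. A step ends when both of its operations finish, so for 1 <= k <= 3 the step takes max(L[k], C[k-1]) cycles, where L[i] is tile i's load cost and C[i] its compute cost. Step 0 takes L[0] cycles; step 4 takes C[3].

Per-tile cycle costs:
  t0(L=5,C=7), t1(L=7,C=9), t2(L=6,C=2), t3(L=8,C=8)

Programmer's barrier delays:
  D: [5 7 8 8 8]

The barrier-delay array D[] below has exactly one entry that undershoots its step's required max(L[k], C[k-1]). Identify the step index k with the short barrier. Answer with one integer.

[0] required=L[0]=5=5 vs D=5 ok
[1] required=max(L[1]=7,C[0]=7)=7 vs D=7 ok
[2] required=max(L[2]=6,C[1]=9)=9 vs D=8 SHORT
[3] required=max(L[3]=8,C[2]=2)=8 vs D=8 ok
[4] required=C[3]=8=8 vs D=8 ok

hazard at step 2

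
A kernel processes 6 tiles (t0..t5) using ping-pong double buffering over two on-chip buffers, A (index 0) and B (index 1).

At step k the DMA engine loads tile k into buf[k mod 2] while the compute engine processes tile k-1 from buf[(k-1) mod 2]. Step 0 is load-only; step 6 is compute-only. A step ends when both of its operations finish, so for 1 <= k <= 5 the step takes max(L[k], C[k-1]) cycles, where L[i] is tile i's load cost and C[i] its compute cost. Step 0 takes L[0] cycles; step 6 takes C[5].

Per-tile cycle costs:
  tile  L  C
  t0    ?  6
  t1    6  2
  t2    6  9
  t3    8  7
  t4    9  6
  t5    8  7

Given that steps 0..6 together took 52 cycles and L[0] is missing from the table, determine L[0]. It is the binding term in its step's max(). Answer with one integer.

step 0 = dur = L[0]=? = L[0]  (unknown; binding)
step 1 = dur = max(L[1]=6, C[0]=6) = 6
step 2 = dur = max(L[2]=6, C[1]=2) = 6
step 3 = dur = max(L[3]=8, C[2]=9) = 9
step 4 = dur = max(L[4]=9, C[3]=7) = 9
step 5 = dur = max(L[5]=8, C[4]=6) = 8
step 6 = dur = C[5]=7 = 7
sum of known step durations = 45
dur[0] = total - known = 52 - 45 = 7
L[0] is the binding max in step 0, so L[0] = dur[0] = 7

L[0] = 7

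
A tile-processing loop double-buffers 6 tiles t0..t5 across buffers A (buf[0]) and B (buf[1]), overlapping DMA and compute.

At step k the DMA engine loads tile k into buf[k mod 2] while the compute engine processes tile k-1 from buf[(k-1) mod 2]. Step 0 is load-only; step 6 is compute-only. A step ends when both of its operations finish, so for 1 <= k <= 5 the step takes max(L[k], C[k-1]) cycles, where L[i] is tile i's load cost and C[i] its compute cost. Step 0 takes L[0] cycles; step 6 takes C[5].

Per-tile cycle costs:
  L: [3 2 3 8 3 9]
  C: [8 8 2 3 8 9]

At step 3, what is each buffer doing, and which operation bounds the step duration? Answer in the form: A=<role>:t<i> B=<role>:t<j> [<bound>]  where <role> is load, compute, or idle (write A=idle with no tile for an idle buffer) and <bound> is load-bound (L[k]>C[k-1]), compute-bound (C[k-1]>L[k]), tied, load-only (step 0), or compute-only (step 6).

step 0: L[0]=3 → dur=3, Σ=3 | A=load:t0 B=idle [load-only]
step 1: L[1]=2 C[0]=8 → dur=8, Σ=11 | A=compute:t0 B=load:t1 [compute-bound]
step 2: L[2]=3 C[1]=8 → dur=8, Σ=19 | A=load:t2 B=compute:t1 [compute-bound]
step 3: L[3]=8 C[2]=2 → dur=8, Σ=27 | A=compute:t2 B=load:t3 [load-bound]
step 4: L[4]=3 C[3]=3 → dur=3, Σ=30 | A=load:t4 B=compute:t3 [tied]
step 5: L[5]=9 C[4]=8 → dur=9, Σ=39 | A=compute:t4 B=load:t5 [load-bound]
step 6: C[5]=9 → dur=9, Σ=48 | A=idle B=compute:t5 [compute-only]

step 3: A=compute:t2 B=load:t3 [load-bound]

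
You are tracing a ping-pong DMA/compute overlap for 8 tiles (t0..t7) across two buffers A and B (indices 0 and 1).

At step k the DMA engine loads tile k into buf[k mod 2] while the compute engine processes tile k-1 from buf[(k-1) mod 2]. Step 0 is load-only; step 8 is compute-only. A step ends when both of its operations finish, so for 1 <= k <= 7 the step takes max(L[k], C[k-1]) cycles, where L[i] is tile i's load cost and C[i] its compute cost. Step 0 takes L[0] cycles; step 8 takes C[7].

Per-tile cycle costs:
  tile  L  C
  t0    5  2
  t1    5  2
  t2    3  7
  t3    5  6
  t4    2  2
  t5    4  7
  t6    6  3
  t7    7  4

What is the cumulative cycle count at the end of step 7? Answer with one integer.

end_cycle[7] = 44

step 0: L[0]=5 → dur=5, Σ=5 | A=load:t0 B=idle [load-only]
step 1: L[1]=5 C[0]=2 → dur=5, Σ=10 | A=compute:t0 B=load:t1 [load-bound]
step 2: L[2]=3 C[1]=2 → dur=3, Σ=13 | A=load:t2 B=compute:t1 [load-bound]
step 3: L[3]=5 C[2]=7 → dur=7, Σ=20 | A=compute:t2 B=load:t3 [compute-bound]
step 4: L[4]=2 C[3]=6 → dur=6, Σ=26 | A=load:t4 B=compute:t3 [compute-bound]
step 5: L[5]=4 C[4]=2 → dur=4, Σ=30 | A=compute:t4 B=load:t5 [load-bound]
step 6: L[6]=6 C[5]=7 → dur=7, Σ=37 | A=load:t6 B=compute:t5 [compute-bound]
step 7: L[7]=7 C[6]=3 → dur=7, Σ=44 | A=compute:t6 B=load:t7 [load-bound]
step 8: C[7]=4 → dur=4, Σ=48 | A=idle B=compute:t7 [compute-only]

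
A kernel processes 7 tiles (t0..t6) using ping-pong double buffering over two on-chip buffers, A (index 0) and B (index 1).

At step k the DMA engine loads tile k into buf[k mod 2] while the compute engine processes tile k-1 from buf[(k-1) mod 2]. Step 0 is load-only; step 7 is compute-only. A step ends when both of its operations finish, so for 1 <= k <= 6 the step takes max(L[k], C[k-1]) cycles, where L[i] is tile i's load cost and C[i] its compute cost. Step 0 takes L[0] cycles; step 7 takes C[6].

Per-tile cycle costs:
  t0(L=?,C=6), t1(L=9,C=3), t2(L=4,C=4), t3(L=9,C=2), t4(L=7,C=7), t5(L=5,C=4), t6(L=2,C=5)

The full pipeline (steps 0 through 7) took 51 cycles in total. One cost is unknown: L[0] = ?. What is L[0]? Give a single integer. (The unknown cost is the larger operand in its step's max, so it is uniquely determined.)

step 0: dur = L[0]=? = L[0]  (unknown; binding)
step 1: dur = max(L[1]=9, C[0]=6) = 9
step 2: dur = max(L[2]=4, C[1]=3) = 4
step 3: dur = max(L[3]=9, C[2]=4) = 9
step 4: dur = max(L[4]=7, C[3]=2) = 7
step 5: dur = max(L[5]=5, C[4]=7) = 7
step 6: dur = max(L[6]=2, C[5]=4) = 4
step 7: dur = C[6]=5 = 5
sum of known step durations = 45
dur[0] = total - known = 51 - 45 = 6
L[0] is the binding max in step 0, so L[0] = dur[0] = 6

L[0] = 6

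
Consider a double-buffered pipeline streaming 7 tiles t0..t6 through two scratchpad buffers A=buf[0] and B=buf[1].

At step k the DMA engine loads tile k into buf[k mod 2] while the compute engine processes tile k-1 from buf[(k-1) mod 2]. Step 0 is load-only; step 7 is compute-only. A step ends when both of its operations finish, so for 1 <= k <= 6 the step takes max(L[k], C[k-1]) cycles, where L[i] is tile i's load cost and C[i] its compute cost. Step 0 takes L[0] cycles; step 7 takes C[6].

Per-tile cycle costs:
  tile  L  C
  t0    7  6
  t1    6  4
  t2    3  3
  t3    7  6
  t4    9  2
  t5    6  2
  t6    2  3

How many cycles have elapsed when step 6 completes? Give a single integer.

k=0 load=t0/7c comp=- wait=7 total=7
k=1 load=t1/6c comp=t0/6c wait=6 total=13
k=2 load=t2/3c comp=t1/4c wait=4 total=17
k=3 load=t3/7c comp=t2/3c wait=7 total=24
k=4 load=t4/9c comp=t3/6c wait=9 total=33
k=5 load=t5/6c comp=t4/2c wait=6 total=39
k=6 load=t6/2c comp=t5/2c wait=2 total=41
k=7 load=- comp=t6/3c wait=3 total=44

end_cycle[6] = 41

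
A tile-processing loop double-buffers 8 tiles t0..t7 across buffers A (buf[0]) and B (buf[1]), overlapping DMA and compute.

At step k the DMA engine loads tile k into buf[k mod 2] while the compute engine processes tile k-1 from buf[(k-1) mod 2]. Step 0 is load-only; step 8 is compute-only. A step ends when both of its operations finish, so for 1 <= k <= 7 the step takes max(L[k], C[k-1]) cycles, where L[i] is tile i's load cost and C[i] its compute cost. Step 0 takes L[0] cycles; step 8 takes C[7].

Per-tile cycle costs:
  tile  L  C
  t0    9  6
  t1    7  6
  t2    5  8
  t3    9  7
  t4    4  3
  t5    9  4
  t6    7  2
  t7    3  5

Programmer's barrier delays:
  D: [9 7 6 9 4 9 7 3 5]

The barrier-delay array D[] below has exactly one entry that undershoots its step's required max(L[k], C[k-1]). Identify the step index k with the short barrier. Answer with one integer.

hazard at step 4

k=0 barrier L[0]=9→9c, D[0]=9 ok
k=1 barrier max(L[1]=7,C[0]=6)→7c, D[1]=7 ok
k=2 barrier max(L[2]=5,C[1]=6)→6c, D[2]=6 ok
k=3 barrier max(L[3]=9,C[2]=8)→9c, D[3]=9 ok
k=4 barrier max(L[4]=4,C[3]=7)→7c, D[4]=4 SHORT
k=5 barrier max(L[5]=9,C[4]=3)→9c, D[5]=9 ok
k=6 barrier max(L[6]=7,C[5]=4)→7c, D[6]=7 ok
k=7 barrier max(L[7]=3,C[6]=2)→3c, D[7]=3 ok
k=8 barrier C[7]=5→5c, D[8]=5 ok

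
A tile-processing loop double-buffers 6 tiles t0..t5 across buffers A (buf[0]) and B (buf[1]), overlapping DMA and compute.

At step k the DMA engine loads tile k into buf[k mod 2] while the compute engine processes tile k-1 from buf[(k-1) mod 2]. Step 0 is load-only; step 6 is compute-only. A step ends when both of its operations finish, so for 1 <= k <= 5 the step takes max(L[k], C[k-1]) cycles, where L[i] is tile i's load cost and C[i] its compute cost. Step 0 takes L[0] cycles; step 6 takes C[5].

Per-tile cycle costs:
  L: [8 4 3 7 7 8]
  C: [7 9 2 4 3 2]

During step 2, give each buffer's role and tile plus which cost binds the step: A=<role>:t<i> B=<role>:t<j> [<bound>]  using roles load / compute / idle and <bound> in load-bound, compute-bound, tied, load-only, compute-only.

step 2: A=load:t2 B=compute:t1 [compute-bound]

step 0: L[0]=8 → dur=8, Σ=8 | A=load:t0 B=idle [load-only]
step 1: L[1]=4 C[0]=7 → dur=7, Σ=15 | A=compute:t0 B=load:t1 [compute-bound]
step 2: L[2]=3 C[1]=9 → dur=9, Σ=24 | A=load:t2 B=compute:t1 [compute-bound]
step 3: L[3]=7 C[2]=2 → dur=7, Σ=31 | A=compute:t2 B=load:t3 [load-bound]
step 4: L[4]=7 C[3]=4 → dur=7, Σ=38 | A=load:t4 B=compute:t3 [load-bound]
step 5: L[5]=8 C[4]=3 → dur=8, Σ=46 | A=compute:t4 B=load:t5 [load-bound]
step 6: C[5]=2 → dur=2, Σ=48 | A=idle B=compute:t5 [compute-only]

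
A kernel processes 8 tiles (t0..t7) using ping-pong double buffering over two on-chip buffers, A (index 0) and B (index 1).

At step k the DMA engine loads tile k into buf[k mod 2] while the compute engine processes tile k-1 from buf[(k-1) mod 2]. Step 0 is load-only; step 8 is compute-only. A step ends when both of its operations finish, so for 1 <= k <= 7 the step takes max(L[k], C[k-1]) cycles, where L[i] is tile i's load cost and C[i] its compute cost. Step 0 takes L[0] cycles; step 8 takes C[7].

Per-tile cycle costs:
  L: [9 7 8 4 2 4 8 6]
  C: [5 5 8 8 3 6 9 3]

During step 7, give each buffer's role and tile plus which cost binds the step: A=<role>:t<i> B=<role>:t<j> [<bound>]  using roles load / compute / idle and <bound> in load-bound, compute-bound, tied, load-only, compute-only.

[0] DMA t0→A (9c) ∥ CU idle ⇒ 9c, clock 9
[1] DMA t1→B (7c) ∥ CU A:t0 (5c) ⇒ 7c, clock 16
[2] DMA t2→A (8c) ∥ CU B:t1 (5c) ⇒ 8c, clock 24
[3] DMA t3→B (4c) ∥ CU A:t2 (8c) ⇒ 8c, clock 32
[4] DMA t4→A (2c) ∥ CU B:t3 (8c) ⇒ 8c, clock 40
[5] DMA t5→B (4c) ∥ CU A:t4 (3c) ⇒ 4c, clock 44
[6] DMA t6→A (8c) ∥ CU B:t5 (6c) ⇒ 8c, clock 52
[7] DMA t7→B (6c) ∥ CU A:t6 (9c) ⇒ 9c, clock 61
[8] DMA idle ∥ CU B:t7 (3c) ⇒ 3c, clock 64

step 7: A=compute:t6 B=load:t7 [compute-bound]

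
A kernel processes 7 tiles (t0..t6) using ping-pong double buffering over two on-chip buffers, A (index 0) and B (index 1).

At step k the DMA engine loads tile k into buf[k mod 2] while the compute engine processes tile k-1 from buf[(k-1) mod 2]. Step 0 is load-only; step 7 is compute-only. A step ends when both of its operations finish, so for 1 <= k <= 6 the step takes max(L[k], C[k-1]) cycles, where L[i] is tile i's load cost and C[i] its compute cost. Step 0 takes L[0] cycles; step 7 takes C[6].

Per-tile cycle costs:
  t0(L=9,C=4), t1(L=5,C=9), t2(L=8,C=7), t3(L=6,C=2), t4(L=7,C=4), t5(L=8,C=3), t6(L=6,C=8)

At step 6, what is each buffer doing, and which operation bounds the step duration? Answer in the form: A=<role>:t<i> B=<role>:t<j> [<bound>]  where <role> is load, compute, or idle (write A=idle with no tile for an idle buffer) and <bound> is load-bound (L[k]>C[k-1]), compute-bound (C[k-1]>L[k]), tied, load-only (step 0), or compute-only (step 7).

  0. 9=9c; end=9; A:t0 B:-
  1. max(5,4)=5c; end=14; A:t0 B:t1
  2. max(8,9)=9c; end=23; A:t2 B:t1
  3. max(6,7)=7c; end=30; A:t2 B:t3
  4. max(7,2)=7c; end=37; A:t4 B:t3
  5. max(8,4)=8c; end=45; A:t4 B:t5
  6. max(6,3)=6c; end=51; A:t6 B:t5
  7. 8=8c; end=59; A:t6 B:t5

step 6: A=load:t6 B=compute:t5 [load-bound]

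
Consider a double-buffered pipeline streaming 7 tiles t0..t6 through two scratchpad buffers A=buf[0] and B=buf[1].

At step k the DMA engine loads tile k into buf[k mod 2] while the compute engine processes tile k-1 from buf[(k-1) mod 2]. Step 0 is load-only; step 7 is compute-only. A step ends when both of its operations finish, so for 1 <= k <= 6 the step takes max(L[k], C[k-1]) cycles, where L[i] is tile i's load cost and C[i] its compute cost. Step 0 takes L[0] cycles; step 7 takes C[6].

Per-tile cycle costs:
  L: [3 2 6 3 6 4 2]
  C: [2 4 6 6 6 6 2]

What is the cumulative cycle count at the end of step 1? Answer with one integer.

end_cycle[1] = 5

step 0: L[0]=3 → dur=3, Σ=3 | A=load:t0 B=idle [load-only]
step 1: L[1]=2 C[0]=2 → dur=2, Σ=5 | A=compute:t0 B=load:t1 [tied]
step 2: L[2]=6 C[1]=4 → dur=6, Σ=11 | A=load:t2 B=compute:t1 [load-bound]
step 3: L[3]=3 C[2]=6 → dur=6, Σ=17 | A=compute:t2 B=load:t3 [compute-bound]
step 4: L[4]=6 C[3]=6 → dur=6, Σ=23 | A=load:t4 B=compute:t3 [tied]
step 5: L[5]=4 C[4]=6 → dur=6, Σ=29 | A=compute:t4 B=load:t5 [compute-bound]
step 6: L[6]=2 C[5]=6 → dur=6, Σ=35 | A=load:t6 B=compute:t5 [compute-bound]
step 7: C[6]=2 → dur=2, Σ=37 | A=compute:t6 B=idle [compute-only]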